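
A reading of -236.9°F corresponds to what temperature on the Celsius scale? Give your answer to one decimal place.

In Celsius: (-236.9 - 32) × 5/9 = -149.3889°C.

-149.4°C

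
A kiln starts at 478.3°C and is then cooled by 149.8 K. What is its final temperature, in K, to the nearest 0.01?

601.65 K

The 149.8 K change is an interval; Kelvin and Celsius degrees are the same size, so ΔC = -149.8°C.
Final Celsius temperature: 478.3000 - 149.8000 = 328.5000°C.
In kelvin: 328.5000 + 273.15 = 601.65 K.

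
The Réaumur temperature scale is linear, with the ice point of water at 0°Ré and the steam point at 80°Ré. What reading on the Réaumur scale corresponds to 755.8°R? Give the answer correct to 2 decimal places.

First in Celsius: (755.8 - 491.67) × 5/9 = 146.7389°C.
Linearly onto the Réaumur scale: 0 + (146.7389 / 100) × (80 - 0) = 117.39°Ré.

117.39°Ré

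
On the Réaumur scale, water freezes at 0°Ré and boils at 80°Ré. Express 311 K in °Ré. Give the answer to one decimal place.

30.3°Ré

First in Celsius: 311 - 273.15 = 37.8500°C.
Linearly onto the Réaumur scale: 0 + (37.8500 / 100) × (80 - 0) = 30.3°Ré.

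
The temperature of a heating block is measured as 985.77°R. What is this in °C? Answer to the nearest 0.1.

274.5°C

In Celsius: (985.77 - 491.67) × 5/9 = 274.5000°C.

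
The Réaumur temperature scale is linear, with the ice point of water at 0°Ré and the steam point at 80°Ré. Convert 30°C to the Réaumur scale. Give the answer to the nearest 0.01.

24.00°Ré

Linearly onto the Réaumur scale: 0 + (30.0000 / 100) × (80 - 0) = 24.00°Ré.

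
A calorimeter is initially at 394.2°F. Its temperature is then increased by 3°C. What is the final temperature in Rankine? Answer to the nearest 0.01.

Initial temperature in Celsius: (394.2 - 32) × 5/9 = 201.2222°C.
Final Celsius temperature: 201.2222 + 3.0000 = 204.2222°C.
In Rankine: 204.2222 × 1.8 + 491.67 = 859.27°R.

859.27°R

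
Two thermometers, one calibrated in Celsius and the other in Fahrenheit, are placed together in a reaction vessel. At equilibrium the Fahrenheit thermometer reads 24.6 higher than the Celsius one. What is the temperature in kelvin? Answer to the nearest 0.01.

263.90 K

Let x be the Celsius reading; then the Fahrenheit reading is 1.8·x + 32.
(1.8·x + 32) - x = 24.6  ⇒  (0.8)·x = -7.4  ⇒  x = -9.2500°C.
In kelvin: -9.2500 + 273.15 = 263.90 K.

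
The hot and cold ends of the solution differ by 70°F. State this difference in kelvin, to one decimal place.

Only the scale ratio 5/9 matters for a change in temperature.
70 × 5/9 = 38.9.

38.9 K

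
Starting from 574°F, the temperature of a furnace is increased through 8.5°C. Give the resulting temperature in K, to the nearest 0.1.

582.8 K

Initial temperature in Celsius: (574 - 32) × 5/9 = 301.1111°C.
Final Celsius temperature: 301.1111 + 8.5000 = 309.6111°C.
In kelvin: 309.6111 + 273.15 = 582.8 K.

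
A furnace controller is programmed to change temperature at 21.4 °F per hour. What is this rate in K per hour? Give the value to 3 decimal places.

Since only a temperature interval is involved, the additive offset between the scales drops out.
A change of 1°F is a change of 5/9 K, so 21.4 × 5/9 = 11.889.

11.889 K/hour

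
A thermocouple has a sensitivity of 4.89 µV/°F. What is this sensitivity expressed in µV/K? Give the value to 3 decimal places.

The quantity depends on a temperature interval, so only the ratio of degree sizes applies; the offset between the scales is irrelevant.
A change of 1 K is a change of 1.8°F, so per K the value is 4.89 × 1.8 = 8.802.

8.802 µV/K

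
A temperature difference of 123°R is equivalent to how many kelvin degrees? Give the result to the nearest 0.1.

68.3 K

For a temperature interval the offset drops out; only the factor 5/9 applies.
123 × 5/9 = 68.3.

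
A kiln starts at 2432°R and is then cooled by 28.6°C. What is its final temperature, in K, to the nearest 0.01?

1322.51 K

Initial temperature in Celsius: (2432 - 491.67) × 5/9 = 1077.9611°C.
Final Celsius temperature: 1077.9611 - 28.6000 = 1049.3611°C.
In kelvin: 1049.3611 + 273.15 = 1322.51 K.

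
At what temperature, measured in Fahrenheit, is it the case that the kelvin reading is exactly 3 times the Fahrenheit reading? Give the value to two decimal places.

104.47°F

Let F be the Fahrenheit reading. The kelvin reading is K = 5/9·F + 255.372.
Require K = 3·F: 5/9·F + 255.372 = 3·F.
(-22/9)·F = -255.372  ⇒  F = 104.47.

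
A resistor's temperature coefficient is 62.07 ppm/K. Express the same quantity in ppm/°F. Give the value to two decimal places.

Since only a temperature interval is involved, the additive offset between the scales drops out.
A change of 1°F is a change of 5/9 K, so per °F the value is 62.07 × 5/9 = 34.48.

34.48 ppm/°F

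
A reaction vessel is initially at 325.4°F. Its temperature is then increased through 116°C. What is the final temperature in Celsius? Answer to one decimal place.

279.0°C

Initial temperature in Celsius: (325.4 - 32) × 5/9 = 163.0000°C.
Final Celsius temperature: 163.0000 + 116.0000 = 279.0000°C.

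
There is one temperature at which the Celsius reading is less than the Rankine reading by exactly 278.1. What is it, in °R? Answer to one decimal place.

Let R be the Rankine reading. The Celsius reading is C = 5/9·R - 273.15.
Require C - R = -278.1: (-4/9)·R - 273.15 = -278.1.
R = (-278.1 + 273.15) / (-4/9) = 11.1.

11.1°R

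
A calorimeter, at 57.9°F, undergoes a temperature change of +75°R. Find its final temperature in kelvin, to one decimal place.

329.2 K

Initial temperature in Celsius: (57.9 - 32) × 5/9 = 14.3889°C.
The 75°R change is an interval, so only the factor 5/9 applies: +75 × 5/9 = +41.6667°C.
Final Celsius temperature: 14.3889 + 41.6667 = 56.0556°C.
In kelvin: 56.0556 + 273.15 = 329.2 K.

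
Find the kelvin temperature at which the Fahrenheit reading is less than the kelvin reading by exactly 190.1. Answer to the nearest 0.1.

337.0 K

Let K be the kelvin reading. The Fahrenheit reading is F = 1.8·K - 459.67.
Require F - K = -190.1: (0.8)·K - 459.67 = -190.1.
K = (-190.1 + 459.67) / (0.8) = 337.0.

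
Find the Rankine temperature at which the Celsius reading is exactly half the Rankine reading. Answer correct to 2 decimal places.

4916.70°R

Let R be the Rankine reading. The Celsius reading is C = 5/9·R - 273.15.
Require C = 0.5·R: 5/9·R - 273.15 = 0.5·R.
(1/18)·R = 273.15  ⇒  R = 4916.70.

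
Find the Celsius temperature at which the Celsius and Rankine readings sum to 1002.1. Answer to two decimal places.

182.30°C

Let C be the Celsius reading. The Rankine reading is R = 1.8·C + 491.67.
Require C + R = 1002.1: (2.8)·C + 491.67 = 1002.1.
C = (1002.1 - 491.67) / (2.8) = 182.30.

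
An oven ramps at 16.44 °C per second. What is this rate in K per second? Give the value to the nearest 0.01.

The quantity depends on a temperature interval, so only the ratio of degree sizes applies; the offset between the scales is irrelevant.
A change of 1°C is a change of 1 K, so 16.44 × 1 = 16.44.

16.44 K/second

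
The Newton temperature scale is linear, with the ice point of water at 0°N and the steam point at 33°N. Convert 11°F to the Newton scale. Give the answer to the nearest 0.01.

-3.85°N

First in Celsius: (11 - 32) × 5/9 = -11.6667°C.
Linearly onto the Newton scale: 0 + (-11.6667 / 100) × (33 - 0) = -3.85°N.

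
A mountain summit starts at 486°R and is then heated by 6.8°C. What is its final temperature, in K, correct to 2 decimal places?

276.80 K

Initial temperature in Celsius: (486 - 491.67) × 5/9 = -3.1500°C.
Final Celsius temperature: -3.1500 + 6.8000 = 3.6500°C.
In kelvin: 3.6500 + 273.15 = 276.80 K.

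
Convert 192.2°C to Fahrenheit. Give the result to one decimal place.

378.0°F

In Fahrenheit: 192.2000 × 1.8 + 32 = 378.0°F.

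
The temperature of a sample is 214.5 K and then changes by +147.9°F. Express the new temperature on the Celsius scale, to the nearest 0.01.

Initial temperature in Celsius: 214.5 - 273.15 = -58.6500°C.
The 147.9°F change is an interval, so only the factor 5/9 applies: +147.9 × 5/9 = +82.1667°C.
Final Celsius temperature: -58.6500 + 82.1667 = 23.5167°C.

23.52°C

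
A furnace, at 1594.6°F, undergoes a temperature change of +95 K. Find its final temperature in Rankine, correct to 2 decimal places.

Initial temperature in Celsius: (1594.6 - 32) × 5/9 = 868.1111°C.
The 95 K change is an interval; Kelvin and Celsius degrees are the same size, so ΔC = +95°C.
Final Celsius temperature: 868.1111 + 95.0000 = 963.1111°C.
In Rankine: 963.1111 × 1.8 + 491.67 = 2225.27°R.

2225.27°R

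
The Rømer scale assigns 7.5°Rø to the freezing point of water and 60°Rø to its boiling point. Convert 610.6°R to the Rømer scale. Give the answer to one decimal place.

First in Celsius: (610.6 - 491.67) × 5/9 = 66.0722°C.
Linearly onto the Rømer scale: 7.5 + (66.0722 / 100) × (60 - 7.5) = 42.2°Rø.

42.2°Rø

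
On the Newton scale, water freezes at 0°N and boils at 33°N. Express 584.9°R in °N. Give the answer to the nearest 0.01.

First in Celsius: (584.9 - 491.67) × 5/9 = 51.7944°C.
Linearly onto the Newton scale: 0 + (51.7944 / 100) × (33 - 0) = 17.09°N.

17.09°N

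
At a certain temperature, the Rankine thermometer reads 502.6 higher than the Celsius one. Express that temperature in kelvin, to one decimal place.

286.8 K

Let x be the Celsius reading; then the Rankine reading is 1.8·x + 491.67.
(1.8·x + 491.67) - x = 502.6  ⇒  (0.8)·x = 10.93  ⇒  x = 13.6625°C.
In kelvin: 13.6625 + 273.15 = 286.8 K.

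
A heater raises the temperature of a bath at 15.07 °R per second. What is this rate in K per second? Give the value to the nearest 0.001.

8.372 K/second

The quantity depends on a temperature interval, so only the ratio of degree sizes applies; the offset between the scales is irrelevant.
A change of 1°R is a change of 5/9 K, so 15.07 × 5/9 = 8.372.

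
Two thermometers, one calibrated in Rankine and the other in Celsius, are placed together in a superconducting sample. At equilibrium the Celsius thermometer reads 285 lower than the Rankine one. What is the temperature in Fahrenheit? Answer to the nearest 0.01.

Let x be the Rankine reading; then the Celsius reading is 5/9·x - 273.15.
(5/9·x - 273.15) - x = -285  ⇒  (-4/9)·x = -11.85  ⇒  x = 26.6625°R.
In Celsius: (26.6625 - 491.67) × 5/9 = -258.3375°C.
In Fahrenheit: -258.3375 × 1.8 + 32 = -433.01°F.

-433.01°F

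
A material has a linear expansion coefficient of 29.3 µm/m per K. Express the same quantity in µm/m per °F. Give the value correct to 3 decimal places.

Since only a temperature interval is involved, the additive offset between the scales drops out.
A change of 1°F is a change of 5/9 K, so per °F the value is 29.3 × 5/9 = 16.278.

16.278 µm/m per °F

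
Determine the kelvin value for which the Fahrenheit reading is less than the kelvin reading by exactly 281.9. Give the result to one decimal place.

222.2 K

Let K be the kelvin reading. The Fahrenheit reading is F = 1.8·K - 459.67.
Require F - K = -281.9: (0.8)·K - 459.67 = -281.9.
K = (-281.9 + 459.67) / (0.8) = 222.2.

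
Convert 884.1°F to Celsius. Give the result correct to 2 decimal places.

473.39°C

In Celsius: (884.1 - 32) × 5/9 = 473.3889°C.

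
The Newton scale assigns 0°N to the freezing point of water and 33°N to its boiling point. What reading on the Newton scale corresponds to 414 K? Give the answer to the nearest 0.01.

46.48°N

First in Celsius: 414 - 273.15 = 140.8500°C.
Linearly onto the Newton scale: 0 + (140.8500 / 100) × (33 - 0) = 46.48°N.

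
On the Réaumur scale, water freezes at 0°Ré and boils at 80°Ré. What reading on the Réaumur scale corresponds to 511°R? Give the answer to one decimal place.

First in Celsius: (511 - 491.67) × 5/9 = 10.7389°C.
Linearly onto the Réaumur scale: 0 + (10.7389 / 100) × (80 - 0) = 8.6°Ré.

8.6°Ré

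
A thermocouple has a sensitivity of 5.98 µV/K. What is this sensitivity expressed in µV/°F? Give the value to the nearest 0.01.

The quantity depends on a temperature interval, so only the ratio of degree sizes applies; the offset between the scales is irrelevant.
A change of 1°F is a change of 5/9 K, so per °F the value is 5.98 × 5/9 = 3.32.

3.32 µV/°F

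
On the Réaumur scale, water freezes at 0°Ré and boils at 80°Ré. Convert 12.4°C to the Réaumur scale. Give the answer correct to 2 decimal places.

Linearly onto the Réaumur scale: 0 + (12.4000 / 100) × (80 - 0) = 9.92°Ré.

9.92°Ré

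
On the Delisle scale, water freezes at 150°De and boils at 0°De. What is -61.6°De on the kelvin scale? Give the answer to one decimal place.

414.2 K

Linear interpolation between the fixed points: C = (-61.6 - 150) × 100 / (0 - 150) = 141.0667°C.
Then 141.0667 + 273.15 = 414.2 K.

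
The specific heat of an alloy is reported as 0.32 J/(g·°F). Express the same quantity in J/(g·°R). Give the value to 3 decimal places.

Since only a temperature interval is involved, the additive offset between the scales drops out.
A change of 1°R is a change of 1°F, so per °R the value is 0.32 × 1 = 0.320.

0.320 J/(g·°R)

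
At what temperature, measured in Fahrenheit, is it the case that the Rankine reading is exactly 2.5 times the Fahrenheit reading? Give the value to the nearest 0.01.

306.45°F

Let F be the Fahrenheit reading. The Rankine reading is R = 1·F + 459.67.
Require R = 2.5·F: 1·F + 459.67 = 2.5·F.
(-1.5)·F = -459.67  ⇒  F = 306.45.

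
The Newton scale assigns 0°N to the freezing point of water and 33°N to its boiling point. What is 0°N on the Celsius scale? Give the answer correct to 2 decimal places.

0.00°C

Linear interpolation between the fixed points: C = (0 - 0) × 100 / (33 - 0) = 0.0000°C.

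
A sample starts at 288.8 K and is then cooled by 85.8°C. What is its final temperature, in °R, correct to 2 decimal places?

Initial temperature in Celsius: 288.8 - 273.15 = 15.6500°C.
Final Celsius temperature: 15.6500 - 85.8000 = -70.1500°C.
In Rankine: -70.1500 × 1.8 + 491.67 = 365.40°R.

365.40°R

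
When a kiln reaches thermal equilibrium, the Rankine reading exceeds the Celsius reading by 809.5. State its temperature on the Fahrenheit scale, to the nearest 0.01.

Let x be the Celsius reading; then the Rankine reading is 1.8·x + 491.67.
(1.8·x + 491.67) - x = 809.5  ⇒  (0.8)·x = 317.83  ⇒  x = 397.2875°C.
In Fahrenheit: 397.2875 × 1.8 + 32 = 747.12°F.

747.12°F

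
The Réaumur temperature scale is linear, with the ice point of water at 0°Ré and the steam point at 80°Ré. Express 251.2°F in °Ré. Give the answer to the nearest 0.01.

97.42°Ré

First in Celsius: (251.2 - 32) × 5/9 = 121.7778°C.
Linearly onto the Réaumur scale: 0 + (121.7778 / 100) × (80 - 0) = 97.42°Ré.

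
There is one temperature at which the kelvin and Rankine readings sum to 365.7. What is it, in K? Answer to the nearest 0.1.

Let K be the kelvin reading. The Rankine reading is R = 1.8·K.
Require K + R = 365.7: (2.8)·K = 365.7.
K = (365.7) / (2.8) = 130.6.

130.6 K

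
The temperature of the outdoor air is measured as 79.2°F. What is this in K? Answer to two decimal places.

299.37 K

In Celsius: (79.2 - 32) × 5/9 = 26.2222°C.
In kelvin: 26.2222 + 273.15 = 299.37 K.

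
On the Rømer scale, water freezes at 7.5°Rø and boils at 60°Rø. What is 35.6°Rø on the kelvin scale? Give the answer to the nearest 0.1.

326.7 K

Linear interpolation between the fixed points: C = (35.6 - 7.5) × 100 / (60 - 7.5) = 53.5238°C.
Then 53.5238 + 273.15 = 326.7 K.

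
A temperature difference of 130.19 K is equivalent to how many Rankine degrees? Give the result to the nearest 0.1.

Only the scale ratio 1.8 matters for a change in temperature.
130.19 × 1.8 = 234.3.

234.3°R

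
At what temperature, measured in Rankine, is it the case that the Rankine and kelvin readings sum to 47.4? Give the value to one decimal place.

30.5°R

Let R be the Rankine reading. The kelvin reading is K = 5/9·R.
Require R + K = 47.4: (14/9)·R = 47.4.
R = (47.4) / (14/9) = 30.5.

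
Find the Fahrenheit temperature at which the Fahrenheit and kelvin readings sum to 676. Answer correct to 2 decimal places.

270.40°F

Let F be the Fahrenheit reading. The kelvin reading is K = 5/9·F + 255.372.
Require F + K = 676: (14/9)·F + 255.372 = 676.
F = (676 - 255.372) / (14/9) = 270.40.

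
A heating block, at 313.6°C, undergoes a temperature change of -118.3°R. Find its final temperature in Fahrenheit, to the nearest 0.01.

The 118.3°R change is an interval, so only the factor 5/9 applies: -118.3 × 5/9 = -65.7222°C.
Final Celsius temperature: 313.6000 - 65.7222 = 247.8778°C.
In Fahrenheit: 247.8778 × 1.8 + 32 = 478.18°F.

478.18°F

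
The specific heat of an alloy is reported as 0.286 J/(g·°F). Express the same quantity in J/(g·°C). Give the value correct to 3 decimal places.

Since only a temperature interval is involved, the additive offset between the scales drops out.
A change of 1°C is a change of 1.8°F, so per °C the value is 0.286 × 1.8 = 0.515.

0.515 J/(g·°C)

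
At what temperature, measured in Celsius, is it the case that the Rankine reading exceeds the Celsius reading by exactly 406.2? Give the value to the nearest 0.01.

Let C be the Celsius reading. The Rankine reading is R = 1.8·C + 491.67.
Require R - C = 406.2: (0.8)·C + 491.67 = 406.2.
C = (406.2 - 491.67) / (0.8) = -106.84.

-106.84°C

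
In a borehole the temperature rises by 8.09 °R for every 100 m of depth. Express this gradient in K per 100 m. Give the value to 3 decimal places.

The quantity depends on a temperature interval, so only the ratio of degree sizes applies; the offset between the scales is irrelevant.
A change of 1°R is a change of 5/9 K, so 8.09 × 5/9 = 4.494.

4.494 K/100 m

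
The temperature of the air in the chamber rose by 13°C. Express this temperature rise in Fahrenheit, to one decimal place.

23.4°F

For a temperature interval the offset drops out; only the factor 1.8 applies.
13 × 1.8 = 23.4.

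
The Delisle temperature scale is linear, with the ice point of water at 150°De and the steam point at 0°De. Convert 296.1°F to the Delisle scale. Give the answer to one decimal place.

-70.1°De

First in Celsius: (296.1 - 32) × 5/9 = 146.7222°C.
Linearly onto the Delisle scale: 150 + (146.7222 / 100) × (0 - 150) = -70.1°De.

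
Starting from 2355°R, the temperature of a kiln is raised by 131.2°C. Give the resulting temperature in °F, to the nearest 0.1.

Initial temperature in Celsius: (2355 - 491.67) × 5/9 = 1035.1833°C.
Final Celsius temperature: 1035.1833 + 131.2000 = 1166.3833°C.
In Fahrenheit: 1166.3833 × 1.8 + 32 = 2131.5°F.

2131.5°F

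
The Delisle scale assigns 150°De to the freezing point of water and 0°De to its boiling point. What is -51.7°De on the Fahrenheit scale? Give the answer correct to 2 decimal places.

Linear interpolation between the fixed points: C = (-51.7 - 150) × 100 / (0 - 150) = 134.4667°C.
Then 134.4667 × 1.8 + 32 = 274.04°F.

274.04°F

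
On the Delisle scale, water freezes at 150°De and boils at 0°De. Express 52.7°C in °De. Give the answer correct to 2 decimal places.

70.95°De

Linearly onto the Delisle scale: 150 + (52.7000 / 100) × (0 - 150) = 70.95°De.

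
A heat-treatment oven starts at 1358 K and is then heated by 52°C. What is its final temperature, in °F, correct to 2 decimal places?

2078.33°F

Initial temperature in Celsius: 1358 - 273.15 = 1084.8500°C.
Final Celsius temperature: 1084.8500 + 52.0000 = 1136.8500°C.
In Fahrenheit: 1136.8500 × 1.8 + 32 = 2078.33°F.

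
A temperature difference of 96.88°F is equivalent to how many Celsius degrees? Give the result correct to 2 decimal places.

Only the scale ratio 5/9 matters for a change in temperature.
96.88 × 5/9 = 53.82.

53.82°C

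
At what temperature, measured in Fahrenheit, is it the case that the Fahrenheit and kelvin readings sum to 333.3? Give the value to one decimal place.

Let F be the Fahrenheit reading. The kelvin reading is K = 5/9·F + 255.372.
Require F + K = 333.3: (14/9)·F + 255.372 = 333.3.
F = (333.3 - 255.372) / (14/9) = 50.1.

50.1°F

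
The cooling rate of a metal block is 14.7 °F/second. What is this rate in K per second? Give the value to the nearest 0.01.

The quantity depends on a temperature interval, so only the ratio of degree sizes applies; the offset between the scales is irrelevant.
A change of 1°F is a change of 5/9 K, so 14.7 × 5/9 = 8.17.

8.17 K/second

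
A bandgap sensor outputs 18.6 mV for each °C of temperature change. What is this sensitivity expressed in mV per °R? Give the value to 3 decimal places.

10.333 mV per °R

The quantity depends on a temperature interval, so only the ratio of degree sizes applies; the offset between the scales is irrelevant.
A change of 1°R is a change of 5/9°C, so per °R the value is 18.6 × 5/9 = 10.333.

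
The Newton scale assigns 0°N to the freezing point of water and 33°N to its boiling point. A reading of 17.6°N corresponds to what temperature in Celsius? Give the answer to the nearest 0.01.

Linear interpolation between the fixed points: C = (17.6 - 0) × 100 / (33 - 0) = 53.3333°C.

53.33°C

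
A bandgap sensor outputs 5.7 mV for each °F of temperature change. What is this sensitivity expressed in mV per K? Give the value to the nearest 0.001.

Since only a temperature interval is involved, the additive offset between the scales drops out.
A change of 1 K is a change of 1.8°F, so per K the value is 5.7 × 1.8 = 10.260.

10.260 mV per K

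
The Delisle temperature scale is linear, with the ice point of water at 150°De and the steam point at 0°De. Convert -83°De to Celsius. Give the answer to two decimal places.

155.33°C

Linear interpolation between the fixed points: C = (-83 - 150) × 100 / (0 - 150) = 155.3333°C.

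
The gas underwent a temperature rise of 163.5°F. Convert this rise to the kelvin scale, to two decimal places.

90.83 K

An interval of 1°F corresponds to 5/9 K.
163.5 × 5/9 = 90.83.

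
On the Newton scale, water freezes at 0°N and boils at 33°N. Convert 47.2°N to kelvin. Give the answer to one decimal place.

416.2 K

Linear interpolation between the fixed points: C = (47.2 - 0) × 100 / (33 - 0) = 143.0303°C.
Then 143.0303 + 273.15 = 416.2 K.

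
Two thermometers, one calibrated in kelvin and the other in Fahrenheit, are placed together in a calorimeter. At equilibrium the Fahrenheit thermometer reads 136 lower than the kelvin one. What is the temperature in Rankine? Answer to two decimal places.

728.26°R

Let x be the kelvin reading; then the Fahrenheit reading is 1.8·x - 459.67.
(1.8·x - 459.67) - x = -136  ⇒  (0.8)·x = 323.67  ⇒  x = 404.5875 K.
In Celsius: 404.5875 - 273.15 = 131.4375°C.
In Rankine: 131.4375 × 1.8 + 491.67 = 728.26°R.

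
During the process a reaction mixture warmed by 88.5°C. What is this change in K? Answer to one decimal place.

Celsius and kelvin degrees are the same size, so the interval is unchanged: 88.5.

88.5 K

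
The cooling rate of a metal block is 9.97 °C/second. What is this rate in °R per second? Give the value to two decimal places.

17.95 °R/second

The quantity depends on a temperature interval, so only the ratio of degree sizes applies; the offset between the scales is irrelevant.
A change of 1°C is a change of 1.8°R, so 9.97 × 1.8 = 17.95.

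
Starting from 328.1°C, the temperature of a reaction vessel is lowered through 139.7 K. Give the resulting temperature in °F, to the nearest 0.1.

The 139.7 K change is an interval; Kelvin and Celsius degrees are the same size, so ΔC = -139.7°C.
Final Celsius temperature: 328.1000 - 139.7000 = 188.4000°C.
In Fahrenheit: 188.4000 × 1.8 + 32 = 371.1°F.

371.1°F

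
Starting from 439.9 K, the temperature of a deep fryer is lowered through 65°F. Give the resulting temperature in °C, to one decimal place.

130.6°C

Initial temperature in Celsius: 439.9 - 273.15 = 166.7500°C.
The 65°F change is an interval, so only the factor 5/9 applies: -65 × 5/9 = -36.1111°C.
Final Celsius temperature: 166.7500 - 36.1111 = 130.6389°C.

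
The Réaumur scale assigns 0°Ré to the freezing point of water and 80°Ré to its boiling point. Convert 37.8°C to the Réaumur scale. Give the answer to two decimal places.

Linearly onto the Réaumur scale: 0 + (37.8000 / 100) × (80 - 0) = 30.24°Ré.

30.24°Ré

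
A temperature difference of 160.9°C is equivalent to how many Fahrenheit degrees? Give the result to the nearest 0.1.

289.6°F

An interval of 1°C corresponds to 1.8°F.
160.9 × 1.8 = 289.6.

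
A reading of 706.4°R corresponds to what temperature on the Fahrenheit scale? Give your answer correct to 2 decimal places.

In Celsius: (706.4 - 491.67) × 5/9 = 119.2944°C.
In Fahrenheit: 119.2944 × 1.8 + 32 = 246.73°F.

246.73°F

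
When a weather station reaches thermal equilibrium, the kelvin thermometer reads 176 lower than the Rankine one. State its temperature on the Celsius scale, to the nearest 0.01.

-53.15°C

Let x be the Rankine reading; then the kelvin reading is 5/9·x.
(5/9·x) - x = -176  ⇒  (-4/9)·x = -176  ⇒  x = 396.0000°R.
In Celsius: (396 - 491.67) × 5/9 = -53.15°C.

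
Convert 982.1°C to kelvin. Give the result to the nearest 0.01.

1255.25 K

In kelvin: 982.1000 + 273.15 = 1255.25 K.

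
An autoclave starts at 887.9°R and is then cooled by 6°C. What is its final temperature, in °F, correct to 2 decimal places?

417.43°F

Initial temperature in Celsius: (887.9 - 491.67) × 5/9 = 220.1278°C.
Final Celsius temperature: 220.1278 - 6.0000 = 214.1278°C.
In Fahrenheit: 214.1278 × 1.8 + 32 = 417.43°F.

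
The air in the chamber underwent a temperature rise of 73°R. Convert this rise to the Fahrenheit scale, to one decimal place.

Rankine and Fahrenheit degrees are the same size, so the interval is unchanged: 73.0.

73.0°F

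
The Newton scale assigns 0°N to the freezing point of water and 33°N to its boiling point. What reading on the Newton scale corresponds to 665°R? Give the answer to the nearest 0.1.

31.8°N

First in Celsius: (665 - 491.67) × 5/9 = 96.2944°C.
Linearly onto the Newton scale: 0 + (96.2944 / 100) × (33 - 0) = 31.8°N.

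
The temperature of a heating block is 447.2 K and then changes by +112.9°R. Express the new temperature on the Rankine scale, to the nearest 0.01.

Initial temperature in Celsius: 447.2 - 273.15 = 174.0500°C.
The 112.9°R change is an interval, so only the factor 5/9 applies: +112.9 × 5/9 = +62.7222°C.
Final Celsius temperature: 174.0500 + 62.7222 = 236.7722°C.
In Rankine: 236.7722 × 1.8 + 491.67 = 917.86°R.

917.86°R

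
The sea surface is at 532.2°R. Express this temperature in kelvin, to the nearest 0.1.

295.7 K

In Celsius: (532.2 - 491.67) × 5/9 = 22.5167°C.
In kelvin: 22.5167 + 273.15 = 295.7 K.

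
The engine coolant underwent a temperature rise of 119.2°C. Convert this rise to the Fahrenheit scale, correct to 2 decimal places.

For a temperature interval the offset drops out; only the factor 1.8 applies.
119.2 × 1.8 = 214.56.

214.56°F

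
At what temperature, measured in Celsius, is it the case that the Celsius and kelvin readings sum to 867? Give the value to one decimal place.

Let C be the Celsius reading. The kelvin reading is K = 1·C + 273.15.
Require C + K = 867: (2)·C + 273.15 = 867.
C = (867 - 273.15) / (2) = 296.9.

296.9°C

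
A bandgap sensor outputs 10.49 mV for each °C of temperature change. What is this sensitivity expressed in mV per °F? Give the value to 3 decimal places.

Since only a temperature interval is involved, the additive offset between the scales drops out.
A change of 1°F is a change of 5/9°C, so per °F the value is 10.49 × 5/9 = 5.828.

5.828 mV per °F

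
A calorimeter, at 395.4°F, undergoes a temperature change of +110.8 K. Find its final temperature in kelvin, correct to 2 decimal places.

Initial temperature in Celsius: (395.4 - 32) × 5/9 = 201.8889°C.
The 110.8 K change is an interval; Kelvin and Celsius degrees are the same size, so ΔC = +110.8°C.
Final Celsius temperature: 201.8889 + 110.8000 = 312.6889°C.
In kelvin: 312.6889 + 273.15 = 585.84 K.

585.84 K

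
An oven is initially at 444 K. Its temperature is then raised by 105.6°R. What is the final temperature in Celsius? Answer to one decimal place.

229.5°C

Initial temperature in Celsius: 444 - 273.15 = 170.8500°C.
The 105.6°R change is an interval, so only the factor 5/9 applies: +105.6 × 5/9 = +58.6667°C.
Final Celsius temperature: 170.8500 + 58.6667 = 229.5167°C.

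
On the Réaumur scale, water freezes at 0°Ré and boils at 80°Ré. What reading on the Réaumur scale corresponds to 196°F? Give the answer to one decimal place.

72.9°Ré

First in Celsius: (196 - 32) × 5/9 = 91.1111°C.
Linearly onto the Réaumur scale: 0 + (91.1111 / 100) × (80 - 0) = 72.9°Ré.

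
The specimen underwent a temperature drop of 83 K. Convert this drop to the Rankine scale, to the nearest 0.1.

For a temperature interval the offset drops out; only the factor 1.8 applies.
83 × 1.8 = 149.4.

149.4°R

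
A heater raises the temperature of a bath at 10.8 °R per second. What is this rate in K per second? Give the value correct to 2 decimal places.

Since only a temperature interval is involved, the additive offset between the scales drops out.
A change of 1°R is a change of 5/9 K, so 10.8 × 5/9 = 6.00.

6.00 K/second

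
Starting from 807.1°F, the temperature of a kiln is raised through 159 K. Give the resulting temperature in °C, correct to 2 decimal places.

Initial temperature in Celsius: (807.1 - 32) × 5/9 = 430.6111°C.
The 159 K change is an interval; Kelvin and Celsius degrees are the same size, so ΔC = +159°C.
Final Celsius temperature: 430.6111 + 159.0000 = 589.6111°C.

589.61°C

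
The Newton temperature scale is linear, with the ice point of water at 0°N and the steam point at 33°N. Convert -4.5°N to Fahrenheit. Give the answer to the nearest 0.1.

Linear interpolation between the fixed points: C = (-4.5 - 0) × 100 / (33 - 0) = -13.6364°C.
Then -13.6364 × 1.8 + 32 = 7.5°F.

7.5°F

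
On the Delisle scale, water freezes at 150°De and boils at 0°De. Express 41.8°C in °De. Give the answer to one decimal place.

87.3°De

Linearly onto the Delisle scale: 150 + (41.8000 / 100) × (0 - 150) = 87.3°De.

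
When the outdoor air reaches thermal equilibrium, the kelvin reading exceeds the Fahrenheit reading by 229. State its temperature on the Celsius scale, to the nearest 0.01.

15.19°C

Let x be the Fahrenheit reading; then the kelvin reading is 5/9·x + 255.372.
(5/9·x + 255.372) - x = 229  ⇒  (-4/9)·x = -26.3722  ⇒  x = 59.3375°F.
In Celsius: (59.3375 - 32) × 5/9 = 15.19°C.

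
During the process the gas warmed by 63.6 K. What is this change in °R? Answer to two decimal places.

Only the scale ratio 1.8 matters for a change in temperature.
63.6 × 1.8 = 114.48.

114.48°R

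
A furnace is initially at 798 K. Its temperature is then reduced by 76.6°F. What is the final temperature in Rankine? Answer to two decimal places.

Initial temperature in Celsius: 798 - 273.15 = 524.8500°C.
The 76.6°F change is an interval, so only the factor 5/9 applies: -76.6 × 5/9 = -42.5556°C.
Final Celsius temperature: 524.8500 - 42.5556 = 482.2944°C.
In Rankine: 482.2944 × 1.8 + 491.67 = 1359.80°R.

1359.80°R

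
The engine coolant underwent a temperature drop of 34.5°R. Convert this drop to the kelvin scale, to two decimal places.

An interval of 1°R corresponds to 5/9 K.
34.5 × 5/9 = 19.17.

19.17 K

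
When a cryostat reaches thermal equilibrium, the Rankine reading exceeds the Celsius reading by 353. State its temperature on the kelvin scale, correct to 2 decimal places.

Let x be the Rankine reading; then the Celsius reading is 5/9·x - 273.15.
(5/9·x - 273.15) - x = -353  ⇒  (-4/9)·x = -79.85  ⇒  x = 179.6625°R.
In Celsius: (179.6625 - 491.67) × 5/9 = -173.3375°C.
In kelvin: -173.3375 + 273.15 = 99.81 K.

99.81 K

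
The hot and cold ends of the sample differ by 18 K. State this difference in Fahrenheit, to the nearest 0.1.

For a temperature interval the offset drops out; only the factor 1.8 applies.
18 × 1.8 = 32.4.

32.4°F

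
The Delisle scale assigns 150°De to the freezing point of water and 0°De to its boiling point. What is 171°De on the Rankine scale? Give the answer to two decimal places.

Linear interpolation between the fixed points: C = (171 - 150) × 100 / (0 - 150) = -14.0000°C.
Then -14.0000 × 1.8 + 491.67 = 466.47°R.

466.47°R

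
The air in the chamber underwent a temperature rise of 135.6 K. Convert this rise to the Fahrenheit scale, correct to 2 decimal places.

For a temperature interval the offset drops out; only the factor 1.8 applies.
135.6 × 1.8 = 244.08.

244.08°F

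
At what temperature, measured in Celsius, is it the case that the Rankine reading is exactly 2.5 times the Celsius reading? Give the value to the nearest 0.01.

Let C be the Celsius reading. The Rankine reading is R = 1.8·C + 491.67.
Require R = 2.5·C: 1.8·C + 491.67 = 2.5·C.
(-0.7)·C = -491.67  ⇒  C = 702.39.

702.39°C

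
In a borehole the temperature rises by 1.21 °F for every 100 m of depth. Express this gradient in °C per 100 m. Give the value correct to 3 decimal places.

The quantity depends on a temperature interval, so only the ratio of degree sizes applies; the offset between the scales is irrelevant.
A change of 1°F is a change of 5/9°C, so 1.21 × 5/9 = 0.672.

0.672 °C/100 m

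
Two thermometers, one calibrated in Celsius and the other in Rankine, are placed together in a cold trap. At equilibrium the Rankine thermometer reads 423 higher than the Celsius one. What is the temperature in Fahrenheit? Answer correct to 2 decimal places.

Let x be the Celsius reading; then the Rankine reading is 1.8·x + 491.67.
(1.8·x + 491.67) - x = 423  ⇒  (0.8)·x = -68.67  ⇒  x = -85.8375°C.
In Fahrenheit: -85.8375 × 1.8 + 32 = -122.51°F.

-122.51°F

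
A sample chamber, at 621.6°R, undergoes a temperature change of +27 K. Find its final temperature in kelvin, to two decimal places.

372.33 K

Initial temperature in Celsius: (621.6 - 491.67) × 5/9 = 72.1833°C.
The 27 K change is an interval; Kelvin and Celsius degrees are the same size, so ΔC = +27°C.
Final Celsius temperature: 72.1833 + 27.0000 = 99.1833°C.
In kelvin: 99.1833 + 273.15 = 372.33 K.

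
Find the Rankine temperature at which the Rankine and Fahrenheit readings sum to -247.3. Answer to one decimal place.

Let R be the Rankine reading. The Fahrenheit reading is F = 1·R - 459.67.
Require R + F = -247.3: (2)·R - 459.67 = -247.3.
R = (-247.3 + 459.67) / (2) = 106.2.

106.2°R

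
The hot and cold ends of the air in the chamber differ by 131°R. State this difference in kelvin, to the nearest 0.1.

For a temperature interval the offset drops out; only the factor 5/9 applies.
131 × 5/9 = 72.8.

72.8 K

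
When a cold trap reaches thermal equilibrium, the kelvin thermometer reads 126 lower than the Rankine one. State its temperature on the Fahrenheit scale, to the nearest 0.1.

Let x be the Rankine reading; then the kelvin reading is 5/9·x.
(5/9·x) - x = -126  ⇒  (-4/9)·x = -126  ⇒  x = 283.5000°R.
In Celsius: (283.5 - 491.67) × 5/9 = -115.6500°C.
In Fahrenheit: -115.6500 × 1.8 + 32 = -176.2°F.

-176.2°F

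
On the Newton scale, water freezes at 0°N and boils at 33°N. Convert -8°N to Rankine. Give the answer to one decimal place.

Linear interpolation between the fixed points: C = (-8 - 0) × 100 / (33 - 0) = -24.2424°C.
Then -24.2424 × 1.8 + 491.67 = 448.0°R.

448.0°R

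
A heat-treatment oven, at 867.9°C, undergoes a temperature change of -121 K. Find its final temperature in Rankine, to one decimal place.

The 121 K change is an interval; Kelvin and Celsius degrees are the same size, so ΔC = -121°C.
Final Celsius temperature: 867.9000 - 121.0000 = 746.9000°C.
In Rankine: 746.9000 × 1.8 + 491.67 = 1836.1°R.

1836.1°R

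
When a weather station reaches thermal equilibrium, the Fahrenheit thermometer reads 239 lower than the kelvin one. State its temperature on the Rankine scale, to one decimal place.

Let x be the kelvin reading; then the Fahrenheit reading is 1.8·x - 459.67.
(1.8·x - 459.67) - x = -239  ⇒  (0.8)·x = 220.67  ⇒  x = 275.8375 K.
In Celsius: 275.8375 - 273.15 = 2.6875°C.
In Rankine: 2.6875 × 1.8 + 491.67 = 496.5°R.

496.5°R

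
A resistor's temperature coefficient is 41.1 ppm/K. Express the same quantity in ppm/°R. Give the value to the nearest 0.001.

Since only a temperature interval is involved, the additive offset between the scales drops out.
A change of 1°R is a change of 5/9 K, so per °R the value is 41.1 × 5/9 = 22.833.

22.833 ppm/°R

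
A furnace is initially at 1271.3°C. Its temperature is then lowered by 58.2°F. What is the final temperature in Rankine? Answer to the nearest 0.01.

The 58.2°F change is an interval, so only the factor 5/9 applies: -58.2 × 5/9 = -32.3333°C.
Final Celsius temperature: 1271.3000 - 32.3333 = 1238.9667°C.
In Rankine: 1238.9667 × 1.8 + 491.67 = 2721.81°R.

2721.81°R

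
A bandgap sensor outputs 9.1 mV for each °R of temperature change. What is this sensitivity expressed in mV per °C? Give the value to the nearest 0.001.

16.380 mV per °C

Since only a temperature interval is involved, the additive offset between the scales drops out.
A change of 1°C is a change of 1.8°R, so per °C the value is 9.1 × 1.8 = 16.380.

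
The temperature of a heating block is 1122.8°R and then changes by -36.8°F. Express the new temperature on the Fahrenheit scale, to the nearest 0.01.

626.33°F

Initial temperature in Celsius: (1122.8 - 491.67) × 5/9 = 350.6278°C.
The 36.8°F change is an interval, so only the factor 5/9 applies: -36.8 × 5/9 = -20.4444°C.
Final Celsius temperature: 350.6278 - 20.4444 = 330.1833°C.
In Fahrenheit: 330.1833 × 1.8 + 32 = 626.33°F.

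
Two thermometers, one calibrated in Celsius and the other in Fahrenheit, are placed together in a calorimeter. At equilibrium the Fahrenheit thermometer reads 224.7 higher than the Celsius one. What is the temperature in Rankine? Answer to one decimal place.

Let x be the Celsius reading; then the Fahrenheit reading is 1.8·x + 32.
(1.8·x + 32) - x = 224.7  ⇒  (0.8)·x = 192.7  ⇒  x = 240.8750°C.
In Rankine: 240.8750 × 1.8 + 491.67 = 925.2°R.

925.2°R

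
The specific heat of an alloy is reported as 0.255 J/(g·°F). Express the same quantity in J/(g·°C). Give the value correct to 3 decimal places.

0.459 J/(g·°C)

Since only a temperature interval is involved, the additive offset between the scales drops out.
A change of 1°C is a change of 1.8°F, so per °C the value is 0.255 × 1.8 = 0.459.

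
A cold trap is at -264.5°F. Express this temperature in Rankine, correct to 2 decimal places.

In Celsius: (-264.5 - 32) × 5/9 = -164.7222°C.
In Rankine: -164.7222 × 1.8 + 491.67 = 195.17°R.

195.17°R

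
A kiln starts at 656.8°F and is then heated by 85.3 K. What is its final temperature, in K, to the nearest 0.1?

Initial temperature in Celsius: (656.8 - 32) × 5/9 = 347.1111°C.
The 85.3 K change is an interval; Kelvin and Celsius degrees are the same size, so ΔC = +85.3°C.
Final Celsius temperature: 347.1111 + 85.3000 = 432.4111°C.
In kelvin: 432.4111 + 273.15 = 705.6 K.

705.6 K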